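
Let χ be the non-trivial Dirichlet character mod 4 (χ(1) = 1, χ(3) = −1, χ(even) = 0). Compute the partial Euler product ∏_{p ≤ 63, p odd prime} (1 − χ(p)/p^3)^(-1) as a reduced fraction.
∏ = 126115667482028600084463789626710364805572778792731/130156894276470431285217911893722225289762827141120

The odd primes p ≤ 63 are [3, 5, 7, 11, 13, 17, 19, 23, 29, 31, 37, 41, 43, 47, 53, 59, 61]. For each, χ(p) = 1 if p ≡ 1 mod 4, χ(p) = −1 if p ≡ 3 mod 4. Taking (1 − χ(p)/p^3)^(-1) = p^3/(p^3 − χ(p)): (1 − (-1)/3^3)^(-1) · (1 − (1)/5^3)^(-1) · (1 − (-1)/7^3)^(-1) · (1 − (-1)/11^3)^(-1) · (1 − (1)/13^3)^(-1) · (1 − (1)/17^3)^(-1) · (1 − (-1)/19^3)^(-1) · (1 − (-1)/23^3)^(-1) · (1 − (1)/29^3)^(-1) · (1 − (-1)/31^3)^(-1) · (1 − (1)/37^3)^(-1) · (1 − (1)/41^3)^(-1) · (1 − (-1)/43^3)^(-1) · (1 − (-1)/47^3)^(-1) · (1 − (1)/53^3)^(-1) · (1 − (-1)/59^3)^(-1) · (1 − (1)/61^3)^(-1) = 126115667482028600084463789626710364805572778792731/130156894276470431285217911893722225289762827141120.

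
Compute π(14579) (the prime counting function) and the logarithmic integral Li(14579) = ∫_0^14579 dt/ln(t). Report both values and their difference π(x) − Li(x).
π(14579) = 1708;  Li(14579) ≈ 1732.78;  π(x) − Li(x) ≈ -24.78.

Direct count of primes ≤ 14579 gives π(14579) = 1708. Numerical evaluation of the logarithmic integral gives Li(14579) ≈ 1732.78. The difference π(x) − Li(x) ≈ -24.78 is typically negative for small/moderate x (Li(x) overestimates), though Littlewood's theorem shows this sign changes infinitely often.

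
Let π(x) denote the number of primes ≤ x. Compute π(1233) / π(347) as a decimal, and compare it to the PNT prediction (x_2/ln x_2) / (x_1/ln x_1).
π(1233)/π(347) = 202/69 ≈ 2.9275;  PNT prediction ≈ 2.9203.

π(347) = 69 and π(1233) = 202, so π(1233)/π(347) ≈ 2.9275. The PNT-predicted ratio is (1233/ln(1233)) / (347/ln(347)) ≈ 2.9203. The two agree to within a few percent, as expected.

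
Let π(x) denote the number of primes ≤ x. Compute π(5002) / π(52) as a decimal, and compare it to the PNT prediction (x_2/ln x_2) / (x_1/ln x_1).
π(5002)/π(52) = 669/15 ≈ 44.6000;  PNT prediction ≈ 44.6228.

π(52) = 15 and π(5002) = 669, so π(5002)/π(52) ≈ 44.6000. The PNT-predicted ratio is (5002/ln(5002)) / (52/ln(52)) ≈ 44.6228. The two agree to within a few percent, as expected.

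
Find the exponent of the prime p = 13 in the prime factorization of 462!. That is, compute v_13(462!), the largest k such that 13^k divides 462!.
v_13(462!) = 37

Legendre's formula: v_p(n!) = Σ_{k ≥ 1} ⌊n / p^k⌋. For p = 13, n = 462, the terms are:
  ⌊462/13^1⌋ = ⌊462/13⌋ = 35
  ⌊462/13^2⌋ = ⌊462/169⌋ = 2
(the next term ⌊462/13^3⌋ = 0, terminating the sum). Summing: v_13(462!) = 35 + 2 = 37.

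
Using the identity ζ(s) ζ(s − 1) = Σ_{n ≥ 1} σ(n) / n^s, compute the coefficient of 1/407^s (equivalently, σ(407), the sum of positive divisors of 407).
σ(407) = 456

In the product (Σ m^0/m^s)(Σ k / k^s) = Σ (Σ_{d | n} d) / n^s, the coefficient of 1/n^s is σ(n) = Σ_{d | n} d. For n = 407, divisors are [1, 11, 37, 407]; summing: σ(407) = 456.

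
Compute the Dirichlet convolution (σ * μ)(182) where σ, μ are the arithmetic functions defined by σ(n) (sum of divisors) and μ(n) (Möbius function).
(σ * μ)(182) = 182

Divisors of 182: [1, 2, 7, 13, 14, 26, 91, 182]. For each d | 182:
  d = 1: σ(1) · μ(182/1) = 1 · -1 = -1
  d = 2: σ(2) · μ(182/2) = 3 · 1 = 3
  d = 7: σ(7) · μ(182/7) = 8 · 1 = 8
  d = 13: σ(13) · μ(182/13) = 14 · 1 = 14
  d = 14: σ(14) · μ(182/14) = 24 · -1 = -24
  d = 26: σ(26) · μ(182/26) = 42 · -1 = -42
  d = 91: σ(91) · μ(182/91) = 112 · -1 = -112
  d = 182: σ(182) · μ(182/182) = 336 · 1 = 336
Summing: (σ * μ)(182) = -1 + 3 + 8 + 14 + -24 + -42 + -112 + 336 = 182.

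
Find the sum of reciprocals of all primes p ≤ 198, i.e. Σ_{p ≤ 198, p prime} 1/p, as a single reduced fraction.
Σ 1/p = 76196574135067008118914163673288637004399442476398684669741544152346284384175423/39195588149163123383161804554421175259738677336198748467804183290796540382737190

π(198) = 45, so the primes ≤ 198 are [2, 3, 5, 7, 11, 13, 17, 19, 23, 29, 31, 37, 41, 43, 47, 53, 59, 61, 67, 71, 73, 79, 83, 89, 97, 101, 103, 107, 109, 113, 127, 131, 137, 139, 149, 151, 157, 163, 167, 173, 179, 181, 191, 193, 197]. Summing 1/p over these primes: 76196574135067008118914163673288637004399442476398684669741544152346284384175423/39195588149163123383161804554421175259738677336198748467804183290796540382737190 ≈ 1.9440. Mertens estimate ln ln(198) + 0.2615 ≈ 1.9270.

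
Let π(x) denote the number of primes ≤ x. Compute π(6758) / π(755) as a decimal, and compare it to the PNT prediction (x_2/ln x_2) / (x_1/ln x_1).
π(6758)/π(755) = 869/133 ≈ 6.5338;  PNT prediction ≈ 6.7263.

π(755) = 133 and π(6758) = 869, so π(6758)/π(755) ≈ 6.5338. The PNT-predicted ratio is (6758/ln(6758)) / (755/ln(755)) ≈ 6.7263. The two agree to within a few percent, as expected.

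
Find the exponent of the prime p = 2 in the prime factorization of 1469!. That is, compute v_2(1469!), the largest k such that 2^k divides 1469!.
v_2(1469!) = 1461

Legendre's formula: v_p(n!) = Σ_{k ≥ 1} ⌊n / p^k⌋. For p = 2, n = 1469, the terms are:
  ⌊1469/2^1⌋ = ⌊1469/2⌋ = 734
  ⌊1469/2^2⌋ = ⌊1469/4⌋ = 367
  ⌊1469/2^3⌋ = ⌊1469/8⌋ = 183
  ⌊1469/2^4⌋ = ⌊1469/16⌋ = 91
  ⌊1469/2^5⌋ = ⌊1469/32⌋ = 45
  ⌊1469/2^6⌋ = ⌊1469/64⌋ = 22
  ⌊1469/2^7⌋ = ⌊1469/128⌋ = 11
  ⌊1469/2^8⌋ = ⌊1469/256⌋ = 5
  ⌊1469/2^9⌋ = ⌊1469/512⌋ = 2
  ⌊1469/2^10⌋ = ⌊1469/1024⌋ = 1
(the next term ⌊1469/2^11⌋ = 0, terminating the sum). Summing: v_2(1469!) = 734 + 367 + 183 + 91 + 45 + 22 + 11 + 5 + 2 + 1 = 1461.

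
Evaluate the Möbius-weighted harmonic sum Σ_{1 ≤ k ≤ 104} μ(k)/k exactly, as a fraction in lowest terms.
Σ μ(k)/k = 41203144520038891926409588275527024249/23984823528925228172706521638692258396210

Values of μ(k) for 1 ≤ k ≤ 104: μ(1) = 1, μ(2) = -1, μ(3) = -1, μ(5) = -1, μ(6) = 1, μ(7) = -1, μ(10) = 1, μ(11) = -1, μ(13) = -1, μ(14) = 1, μ(15) = 1, μ(17) = -1, μ(19) = -1, μ(21) = 1, μ(22) = 1, μ(23) = -1, μ(26) = 1, μ(29) = -1, μ(30) = -1, μ(31) = -1, μ(33) = 1, μ(34) = 1, μ(35) = 1, μ(37) = -1, μ(38) = 1, μ(39) = 1, μ(41) = -1, μ(42) = -1, μ(43) = -1, μ(46) = 1, μ(47) = -1, μ(51) = 1, μ(53) = -1, μ(55) = 1, μ(57) = 1, μ(58) = 1, μ(59) = -1, μ(61) = -1, μ(62) = 1, μ(65) = 1, μ(66) = -1, μ(67) = -1, μ(69) = 1, μ(70) = -1, μ(71) = -1, μ(73) = -1, μ(74) = 1, μ(77) = 1, μ(78) = -1, μ(79) = -1, μ(82) = 1, μ(83) = -1, μ(85) = 1, μ(86) = 1, μ(87) = 1, μ(89) = -1, μ(91) = 1, μ(93) = 1, μ(94) = 1, μ(95) = 1, μ(97) = -1, μ(101) = -1, μ(102) = -1, μ(103) = -1, with μ = 0 on non-squarefree integers. Summing μ(k)/k for k where μ(k) ≠ 0 gives 41203144520038891926409588275527024249/23984823528925228172706521638692258396210 ≈ 0.0017. (PNT ⟺ this sum → 0 as n → ∞.)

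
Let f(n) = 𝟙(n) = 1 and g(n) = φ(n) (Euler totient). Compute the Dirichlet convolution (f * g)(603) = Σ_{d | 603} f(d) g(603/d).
(𝟙 * φ)(603) = 603

Divisors of 603: [1, 3, 9, 67, 201, 603]. For each d | 603:
  d = 1: 𝟙(1) · φ(603/1) = 1 · 396 = 396
  d = 3: 𝟙(3) · φ(603/3) = 1 · 132 = 132
  d = 9: 𝟙(9) · φ(603/9) = 1 · 66 = 66
  d = 67: 𝟙(67) · φ(603/67) = 1 · 6 = 6
  d = 201: 𝟙(201) · φ(603/201) = 1 · 2 = 2
  d = 603: 𝟙(603) · φ(603/603) = 1 · 1 = 1
Summing: (𝟙 * φ)(603) = 396 + 132 + 66 + 6 + 2 + 1 = 603.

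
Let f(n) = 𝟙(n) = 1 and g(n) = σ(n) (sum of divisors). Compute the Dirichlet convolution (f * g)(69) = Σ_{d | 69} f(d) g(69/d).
(𝟙 * σ)(69) = 125

Divisors of 69: [1, 3, 23, 69]. For each d | 69:
  d = 1: 𝟙(1) · σ(69/1) = 1 · 96 = 96
  d = 3: 𝟙(3) · σ(69/3) = 1 · 24 = 24
  d = 23: 𝟙(23) · σ(69/23) = 1 · 4 = 4
  d = 69: 𝟙(69) · σ(69/69) = 1 · 1 = 1
Summing: (𝟙 * σ)(69) = 96 + 24 + 4 + 1 = 125.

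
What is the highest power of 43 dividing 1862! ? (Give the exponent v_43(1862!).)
v_43(1862!) = 44

Legendre's formula: v_p(n!) = Σ_{k ≥ 1} ⌊n / p^k⌋. For p = 43, n = 1862, the terms are:
  ⌊1862/43^1⌋ = ⌊1862/43⌋ = 43
  ⌊1862/43^2⌋ = ⌊1862/1849⌋ = 1
(the next term ⌊1862/43^3⌋ = 0, terminating the sum). Summing: v_43(1862!) = 43 + 1 = 44.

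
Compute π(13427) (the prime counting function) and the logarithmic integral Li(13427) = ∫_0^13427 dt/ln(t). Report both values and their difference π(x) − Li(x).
π(13427) = 1592;  Li(13427) ≈ 1612.11;  π(x) − Li(x) ≈ -20.11.

Direct count of primes ≤ 13427 gives π(13427) = 1592. Numerical evaluation of the logarithmic integral gives Li(13427) ≈ 1612.11. The difference π(x) − Li(x) ≈ -20.11 is typically negative for small/moderate x (Li(x) overestimates), though Littlewood's theorem shows this sign changes infinitely often.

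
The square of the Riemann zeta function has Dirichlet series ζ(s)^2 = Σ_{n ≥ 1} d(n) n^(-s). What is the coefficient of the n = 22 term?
d(22) = 4

ζ(s)^2 = (Σ 1/m^s)(Σ 1/k^s). The coefficient of 1/n^s in the product is the number of ordered pairs (m, k) with mk = n, which equals d(n). For n = 22, divisors are [1, 2, 11, 22], so d(22) = 4.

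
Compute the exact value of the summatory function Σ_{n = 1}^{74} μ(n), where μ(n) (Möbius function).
Σ_{n ≤ 74} μ(n) = -3

Compute μ(n) for each 1 ≤ n ≤ 74: μ(1) = 1, μ(2) = -1, μ(3) = -1, μ(4) = 0, μ(5) = -1, μ(6) = 1, μ(7) = -1, μ(8) = 0, μ(9) = 0, μ(10) = 1, μ(11) = -1, μ(12) = 0, μ(13) = -1, μ(14) = 1, μ(15) = 1, μ(16) = 0, μ(17) = -1, μ(18) = 0, μ(19) = -1, μ(20) = 0, μ(21) = 1, μ(22) = 1, μ(23) = -1, μ(24) = 0, μ(25) = 0, μ(26) = 1, μ(27) = 0, μ(28) = 0, μ(29) = -1, μ(30) = -1, μ(31) = -1, μ(32) = 0, μ(33) = 1, μ(34) = 1, μ(35) = 1, μ(36) = 0, μ(37) = -1, μ(38) = 1, μ(39) = 1, μ(40) = 0, μ(41) = -1, μ(42) = -1, μ(43) = -1, μ(44) = 0, μ(45) = 0, μ(46) = 1, μ(47) = -1, μ(48) = 0, μ(49) = 0, μ(50) = 0, μ(51) = 1, μ(52) = 0, μ(53) = -1, μ(54) = 0, μ(55) = 1, μ(56) = 0, μ(57) = 1, μ(58) = 1, μ(59) = -1, μ(60) = 0, μ(61) = -1, μ(62) = 1, μ(63) = 0, μ(64) = 0, μ(65) = 1, μ(66) = -1, μ(67) = -1, μ(68) = 0, μ(69) = 1, μ(70) = -1, μ(71) = -1, μ(72) = 0, μ(73) = -1, μ(74) = 1. Summing all 74 values: -3. (Mertens function M(x) = Σ_{n ≤ x} μ(n); on average M(x) should be small (PNT ⟺ M(x) = o(x)).)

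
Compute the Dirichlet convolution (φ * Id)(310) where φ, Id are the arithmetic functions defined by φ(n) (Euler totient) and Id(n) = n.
(φ * Id)(310) = 1647

Divisors of 310: [1, 2, 5, 10, 31, 62, 155, 310]. For each d | 310:
  d = 1: φ(1) · Id(310/1) = 1 · 310 = 310
  d = 2: φ(2) · Id(310/2) = 1 · 155 = 155
  d = 5: φ(5) · Id(310/5) = 4 · 62 = 248
  d = 10: φ(10) · Id(310/10) = 4 · 31 = 124
  d = 31: φ(31) · Id(310/31) = 30 · 10 = 300
  d = 62: φ(62) · Id(310/62) = 30 · 5 = 150
  d = 155: φ(155) · Id(310/155) = 120 · 2 = 240
  d = 310: φ(310) · Id(310/310) = 120 · 1 = 120
Summing: (φ * Id)(310) = 310 + 155 + 248 + 124 + 300 + 150 + 240 + 120 = 1647.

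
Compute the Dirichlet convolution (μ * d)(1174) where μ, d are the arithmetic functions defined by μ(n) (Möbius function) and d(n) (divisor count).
(μ * d)(1174) = 1

Divisors of 1174: [1, 2, 587, 1174]. For each d | 1174:
  d = 1: μ(1) · d(1174/1) = 1 · 4 = 4
  d = 2: μ(2) · d(1174/2) = -1 · 2 = -2
  d = 587: μ(587) · d(1174/587) = -1 · 2 = -2
  d = 1174: μ(1174) · d(1174/1174) = 1 · 1 = 1
Summing: (μ * d)(1174) = 4 + -2 + -2 + 1 = 1.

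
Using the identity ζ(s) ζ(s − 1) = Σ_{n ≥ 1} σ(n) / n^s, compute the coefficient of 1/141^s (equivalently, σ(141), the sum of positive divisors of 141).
σ(141) = 192

In the product (Σ m^0/m^s)(Σ k / k^s) = Σ (Σ_{d | n} d) / n^s, the coefficient of 1/n^s is σ(n) = Σ_{d | n} d. For n = 141, divisors are [1, 3, 47, 141]; summing: σ(141) = 192.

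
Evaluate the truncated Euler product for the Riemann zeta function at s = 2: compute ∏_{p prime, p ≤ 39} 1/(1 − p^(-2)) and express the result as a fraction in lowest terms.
∏ = 5974606913975783369/3652034743605657600

The primes p ≤ 39 are [2, 3, 5, 7, 11, 13, 17, 19, 23, 29, 31, 37]. For each prime, (1 − 1/p^2)^(-1) = p^2 / (p^2 − 1). The product is (1 − 1/2^2)^(-1), (1 − 1/3^2)^(-1), (1 − 1/5^2)^(-1), (1 − 1/7^2)^(-1), (1 − 1/11^2)^(-1), (1 − 1/13^2)^(-1), (1 − 1/17^2)^(-1), (1 − 1/19^2)^(-1), (1 − 1/23^2)^(-1), (1 − 1/29^2)^(-1), (1 − 1/31^2)^(-1), (1 − 1/37^2)^(-1) = ∏ p^2 / (p^2 − 1) = 5974606913975783369/3652034743605657600.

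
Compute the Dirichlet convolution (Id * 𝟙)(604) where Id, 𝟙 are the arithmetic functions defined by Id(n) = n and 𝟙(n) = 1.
(Id * 𝟙)(604) = 1064

Divisors of 604: [1, 2, 4, 151, 302, 604]. For each d | 604:
  d = 1: Id(1) · 𝟙(604/1) = 1 · 1 = 1
  d = 2: Id(2) · 𝟙(604/2) = 2 · 1 = 2
  d = 4: Id(4) · 𝟙(604/4) = 4 · 1 = 4
  d = 151: Id(151) · 𝟙(604/151) = 151 · 1 = 151
  d = 302: Id(302) · 𝟙(604/302) = 302 · 1 = 302
  d = 604: Id(604) · 𝟙(604/604) = 604 · 1 = 604
Summing: (Id * 𝟙)(604) = 1 + 2 + 4 + 151 + 302 + 604 = 1064.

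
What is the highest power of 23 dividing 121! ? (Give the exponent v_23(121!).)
v_23(121!) = 5

Legendre's formula: v_p(n!) = Σ_{k ≥ 1} ⌊n / p^k⌋. For p = 23, n = 121, the terms are:
  ⌊121/23^1⌋ = ⌊121/23⌋ = 5
(the next term ⌊121/23^2⌋ = 0, terminating the sum). Summing: v_23(121!) = 5 = 5.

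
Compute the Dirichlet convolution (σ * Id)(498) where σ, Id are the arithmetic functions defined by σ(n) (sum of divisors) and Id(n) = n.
(σ * Id)(498) = 5845

Divisors of 498: [1, 2, 3, 6, 83, 166, 249, 498]. For each d | 498:
  d = 1: σ(1) · Id(498/1) = 1 · 498 = 498
  d = 2: σ(2) · Id(498/2) = 3 · 249 = 747
  d = 3: σ(3) · Id(498/3) = 4 · 166 = 664
  d = 6: σ(6) · Id(498/6) = 12 · 83 = 996
  d = 83: σ(83) · Id(498/83) = 84 · 6 = 504
  d = 166: σ(166) · Id(498/166) = 252 · 3 = 756
  d = 249: σ(249) · Id(498/249) = 336 · 2 = 672
  d = 498: σ(498) · Id(498/498) = 1008 · 1 = 1008
Summing: (σ * Id)(498) = 498 + 747 + 664 + 996 + 504 + 756 + 672 + 1008 = 5845.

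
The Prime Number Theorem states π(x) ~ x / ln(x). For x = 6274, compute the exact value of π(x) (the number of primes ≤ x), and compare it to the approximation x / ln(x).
π(6274) = 816;  x/ln(x) ≈ 717.51;  relative error ≈ 12.07%.

Directly count primes up to 6274: π(6274) = 816. The PNT approximation gives 6274/ln(6274) ≈ 6274/8.74417 ≈ 717.51. Relative error (π(x) − x/ln(x)) / π(x) ≈ 12.07%; the approximation is known to undercount slightly (Li(x) is a better estimate).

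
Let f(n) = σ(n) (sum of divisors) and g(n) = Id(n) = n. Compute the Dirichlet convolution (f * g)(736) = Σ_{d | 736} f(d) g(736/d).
(σ * Id)(736) = 15087

Divisors of 736: [1, 2, 4, 8, 16, 23, 32, 46, 92, 184, 368, 736]. For each d | 736:
  d = 1: σ(1) · Id(736/1) = 1 · 736 = 736
  d = 2: σ(2) · Id(736/2) = 3 · 368 = 1104
  d = 4: σ(4) · Id(736/4) = 7 · 184 = 1288
  d = 8: σ(8) · Id(736/8) = 15 · 92 = 1380
  d = 16: σ(16) · Id(736/16) = 31 · 46 = 1426
  d = 23: σ(23) · Id(736/23) = 24 · 32 = 768
  d = 32: σ(32) · Id(736/32) = 63 · 23 = 1449
  d = 46: σ(46) · Id(736/46) = 72 · 16 = 1152
  d = 92: σ(92) · Id(736/92) = 168 · 8 = 1344
  d = 184: σ(184) · Id(736/184) = 360 · 4 = 1440
  d = 368: σ(368) · Id(736/368) = 744 · 2 = 1488
  d = 736: σ(736) · Id(736/736) = 1512 · 1 = 1512
Summing: (σ * Id)(736) = 736 + 1104 + 1288 + 1380 + 1426 + 768 + 1449 + 1152 + 1344 + 1440 + 1488 + 1512 = 15087.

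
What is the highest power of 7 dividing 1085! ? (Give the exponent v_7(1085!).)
v_7(1085!) = 180

Legendre's formula: v_p(n!) = Σ_{k ≥ 1} ⌊n / p^k⌋. For p = 7, n = 1085, the terms are:
  ⌊1085/7^1⌋ = ⌊1085/7⌋ = 155
  ⌊1085/7^2⌋ = ⌊1085/49⌋ = 22
  ⌊1085/7^3⌋ = ⌊1085/343⌋ = 3
(the next term ⌊1085/7^4⌋ = 0, terminating the sum). Summing: v_7(1085!) = 155 + 22 + 3 = 180.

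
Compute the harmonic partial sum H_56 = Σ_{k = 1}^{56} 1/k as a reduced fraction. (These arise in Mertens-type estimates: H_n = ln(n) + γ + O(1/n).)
H_56 = 252476961434436524654789/54749786241679275146400

Direct summation: H_56 = 1 + 1/2 + ... + 1/56. The least common denominator is lcm(1, ..., 56) = 164249358725037825439200; over this denominator the numerator is 164249358725037825439200 + 82124679362518912719600 + 54749786241679275146400 + 41062339681259456359800 + 32849871745007565087840 + 27374893120839637573200 + 23464194103576832205600 + 20531169840629728179900 + 18249928747226425048800 + 16424935872503782543920 + 14931759884094347767200 + 13687446560419818786600 + 12634566055772140418400 + 11732097051788416102800 + 10949957248335855029280 + 10265584920314864089950 + 9661726983825754437600 + 9124964373613212524400 + 8644703090791464496800 + 8212467936251891271960 + 7821398034525610735200 + 7465879942047173883600 + 7141276466305992410400 + 6843723280209909393300 + 6569974349001513017568 + 6317283027886070209200 + 6083309582408808349600 + 5866048525894208051400 + 5663770990518545704800 + 5474978624167927514640 + 5298366410485091143200 + 5132792460157432044975 + 4977253294698115922400 + 4830863491912877218800 + 4692838820715366441120 + 4562482186806606262200 + 4439171857433454741600 + 4322351545395732248400 + 4211522018590713472800 + 4106233968125945635980 + 4006081920122873791200 + 3910699017262805367600 + 3819752528489251754400 + 3732939971023586941800 + 3649985749445285009760 + 3570638233152996205200 + 3494667206915698413600 + 3421861640104954696650 + 3352027729082404600800 + 3284987174500756508784 + 3220575661275251479200 + 3158641513943035104600 + 3099044504245996706400 + 3041654791204404174800 + 2986351976818869553440 + 2933024262947104025700 = 757430884303309573964367, so H_56 = 757430884303309573964367/164249358725037825439200; reducing by gcd(757430884303309573964367, 164249358725037825439200) = 3 gives 252476961434436524654789/54749786241679275146400 ≈ 4.61147. (The PNT-adjacent estimate ln(56) + γ ≈ 4.60257 matches within O(1/n).)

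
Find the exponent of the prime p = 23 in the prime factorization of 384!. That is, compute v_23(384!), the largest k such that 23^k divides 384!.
v_23(384!) = 16

Legendre's formula: v_p(n!) = Σ_{k ≥ 1} ⌊n / p^k⌋. For p = 23, n = 384, the terms are:
  ⌊384/23^1⌋ = ⌊384/23⌋ = 16
(the next term ⌊384/23^2⌋ = 0, terminating the sum). Summing: v_23(384!) = 16 = 16.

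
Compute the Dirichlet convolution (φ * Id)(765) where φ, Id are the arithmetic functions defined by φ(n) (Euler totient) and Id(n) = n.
(φ * Id)(765) = 6237

Divisors of 765: [1, 3, 5, 9, 15, 17, 45, 51, 85, 153, 255, 765]. For each d | 765:
  d = 1: φ(1) · Id(765/1) = 1 · 765 = 765
  d = 3: φ(3) · Id(765/3) = 2 · 255 = 510
  d = 5: φ(5) · Id(765/5) = 4 · 153 = 612
  d = 9: φ(9) · Id(765/9) = 6 · 85 = 510
  d = 15: φ(15) · Id(765/15) = 8 · 51 = 408
  d = 17: φ(17) · Id(765/17) = 16 · 45 = 720
  d = 45: φ(45) · Id(765/45) = 24 · 17 = 408
  d = 51: φ(51) · Id(765/51) = 32 · 15 = 480
  d = 85: φ(85) · Id(765/85) = 64 · 9 = 576
  d = 153: φ(153) · Id(765/153) = 96 · 5 = 480
  d = 255: φ(255) · Id(765/255) = 128 · 3 = 384
  d = 765: φ(765) · Id(765/765) = 384 · 1 = 384
Summing: (φ * Id)(765) = 765 + 510 + 612 + 510 + 408 + 720 + 408 + 480 + 576 + 480 + 384 + 384 = 6237.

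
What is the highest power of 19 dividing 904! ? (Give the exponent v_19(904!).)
v_19(904!) = 49

Legendre's formula: v_p(n!) = Σ_{k ≥ 1} ⌊n / p^k⌋. For p = 19, n = 904, the terms are:
  ⌊904/19^1⌋ = ⌊904/19⌋ = 47
  ⌊904/19^2⌋ = ⌊904/361⌋ = 2
(the next term ⌊904/19^3⌋ = 0, terminating the sum). Summing: v_19(904!) = 47 + 2 = 49.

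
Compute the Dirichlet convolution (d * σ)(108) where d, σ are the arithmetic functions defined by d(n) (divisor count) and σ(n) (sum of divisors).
(d * σ)(108) = 1312

Divisors of 108: [1, 2, 3, 4, 6, 9, 12, 18, 27, 36, 54, 108]. For each d | 108:
  d = 1: d(1) · σ(108/1) = 1 · 280 = 280
  d = 2: d(2) · σ(108/2) = 2 · 120 = 240
  d = 3: d(3) · σ(108/3) = 2 · 91 = 182
  d = 4: d(4) · σ(108/4) = 3 · 40 = 120
  d = 6: d(6) · σ(108/6) = 4 · 39 = 156
  d = 9: d(9) · σ(108/9) = 3 · 28 = 84
  d = 12: d(12) · σ(108/12) = 6 · 13 = 78
  d = 18: d(18) · σ(108/18) = 6 · 12 = 72
  d = 27: d(27) · σ(108/27) = 4 · 7 = 28
  d = 36: d(36) · σ(108/36) = 9 · 4 = 36
  d = 54: d(54) · σ(108/54) = 8 · 3 = 24
  d = 108: d(108) · σ(108/108) = 12 · 1 = 12
Summing: (d * σ)(108) = 280 + 240 + 182 + 120 + 156 + 84 + 78 + 72 + 28 + 36 + 24 + 12 = 1312.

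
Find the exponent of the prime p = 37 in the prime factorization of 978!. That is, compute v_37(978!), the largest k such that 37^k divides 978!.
v_37(978!) = 26

Legendre's formula: v_p(n!) = Σ_{k ≥ 1} ⌊n / p^k⌋. For p = 37, n = 978, the terms are:
  ⌊978/37^1⌋ = ⌊978/37⌋ = 26
(the next term ⌊978/37^2⌋ = 0, terminating the sum). Summing: v_37(978!) = 26 = 26.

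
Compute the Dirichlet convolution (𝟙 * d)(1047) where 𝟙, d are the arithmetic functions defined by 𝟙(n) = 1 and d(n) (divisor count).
(𝟙 * d)(1047) = 9

Divisors of 1047: [1, 3, 349, 1047]. For each d | 1047:
  d = 1: 𝟙(1) · d(1047/1) = 1 · 4 = 4
  d = 3: 𝟙(3) · d(1047/3) = 1 · 2 = 2
  d = 349: 𝟙(349) · d(1047/349) = 1 · 2 = 2
  d = 1047: 𝟙(1047) · d(1047/1047) = 1 · 1 = 1
Summing: (𝟙 * d)(1047) = 4 + 2 + 2 + 1 = 9.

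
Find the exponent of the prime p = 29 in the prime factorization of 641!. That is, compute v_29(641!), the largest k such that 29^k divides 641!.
v_29(641!) = 22

Legendre's formula: v_p(n!) = Σ_{k ≥ 1} ⌊n / p^k⌋. For p = 29, n = 641, the terms are:
  ⌊641/29^1⌋ = ⌊641/29⌋ = 22
(the next term ⌊641/29^2⌋ = 0, terminating the sum). Summing: v_29(641!) = 22 = 22.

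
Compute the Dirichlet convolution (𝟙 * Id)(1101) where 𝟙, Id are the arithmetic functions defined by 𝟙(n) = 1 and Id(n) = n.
(𝟙 * Id)(1101) = 1472

Divisors of 1101: [1, 3, 367, 1101]. For each d | 1101:
  d = 1: 𝟙(1) · Id(1101/1) = 1 · 1101 = 1101
  d = 3: 𝟙(3) · Id(1101/3) = 1 · 367 = 367
  d = 367: 𝟙(367) · Id(1101/367) = 1 · 3 = 3
  d = 1101: 𝟙(1101) · Id(1101/1101) = 1 · 1 = 1
Summing: (𝟙 * Id)(1101) = 1101 + 367 + 3 + 1 = 1472.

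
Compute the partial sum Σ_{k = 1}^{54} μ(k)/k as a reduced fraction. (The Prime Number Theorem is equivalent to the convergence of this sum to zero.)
Σ μ(k)/k = -214765271462202733/10863052825730014910

Values of μ(k) for 1 ≤ k ≤ 54: μ(1) = 1, μ(2) = -1, μ(3) = -1, μ(5) = -1, μ(6) = 1, μ(7) = -1, μ(10) = 1, μ(11) = -1, μ(13) = -1, μ(14) = 1, μ(15) = 1, μ(17) = -1, μ(19) = -1, μ(21) = 1, μ(22) = 1, μ(23) = -1, μ(26) = 1, μ(29) = -1, μ(30) = -1, μ(31) = -1, μ(33) = 1, μ(34) = 1, μ(35) = 1, μ(37) = -1, μ(38) = 1, μ(39) = 1, μ(41) = -1, μ(42) = -1, μ(43) = -1, μ(46) = 1, μ(47) = -1, μ(51) = 1, μ(53) = -1, with μ = 0 on non-squarefree integers. Summing μ(k)/k for k where μ(k) ≠ 0 gives -214765271462202733/10863052825730014910 ≈ -0.0198. (PNT ⟺ this sum → 0 as n → ∞.)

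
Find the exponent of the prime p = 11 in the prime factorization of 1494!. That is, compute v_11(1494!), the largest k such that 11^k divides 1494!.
v_11(1494!) = 148

Legendre's formula: v_p(n!) = Σ_{k ≥ 1} ⌊n / p^k⌋. For p = 11, n = 1494, the terms are:
  ⌊1494/11^1⌋ = ⌊1494/11⌋ = 135
  ⌊1494/11^2⌋ = ⌊1494/121⌋ = 12
  ⌊1494/11^3⌋ = ⌊1494/1331⌋ = 1
(the next term ⌊1494/11^4⌋ = 0, terminating the sum). Summing: v_11(1494!) = 135 + 12 + 1 = 148.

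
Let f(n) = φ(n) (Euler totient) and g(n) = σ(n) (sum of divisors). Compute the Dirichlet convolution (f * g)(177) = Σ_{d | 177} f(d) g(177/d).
(φ * σ)(177) = 708

Divisors of 177: [1, 3, 59, 177]. For each d | 177:
  d = 1: φ(1) · σ(177/1) = 1 · 240 = 240
  d = 3: φ(3) · σ(177/3) = 2 · 60 = 120
  d = 59: φ(59) · σ(177/59) = 58 · 4 = 232
  d = 177: φ(177) · σ(177/177) = 116 · 1 = 116
Summing: (φ * σ)(177) = 240 + 120 + 232 + 116 = 708.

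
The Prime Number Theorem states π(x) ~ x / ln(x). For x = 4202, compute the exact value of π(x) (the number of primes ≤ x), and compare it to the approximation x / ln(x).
π(4202) = 575;  x/ln(x) ≈ 503.64;  relative error ≈ 12.41%.

Directly count primes up to 4202: π(4202) = 575. The PNT approximation gives 4202/ln(4202) ≈ 4202/8.34332 ≈ 503.64. Relative error (π(x) − x/ln(x)) / π(x) ≈ 12.41%; the approximation is known to undercount slightly (Li(x) is a better estimate).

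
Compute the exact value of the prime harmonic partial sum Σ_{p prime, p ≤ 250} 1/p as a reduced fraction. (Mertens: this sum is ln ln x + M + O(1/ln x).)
Σ 1/p = 506873196134241441348690763593294873492730445394823722837469097176314709804649267964680634478659521/256041159035492609053110100510385311995538591998443060216114576417920917800321526504084465112487730

π(250) = 53, so the primes ≤ 250 are [2, 3, 5, 7, 11, 13, 17, 19, 23, 29, 31, 37, 41, 43, 47, 53, 59, 61, 67, 71, 73, 79, 83, 89, 97, 101, 103, 107, 109, 113, 127, 131, 137, 139, 149, 151, 157, 163, 167, 173, 179, 181, 191, 193, 197, 199, 211, 223, 227, 229, 233, 239, 241]. Summing 1/p over these primes: 506873196134241441348690763593294873492730445394823722837469097176314709804649267964680634478659521/256041159035492609053110100510385311995538591998443060216114576417920917800321526504084465112487730 ≈ 1.9797. Mertens estimate ln ln(250) + 0.2615 ≈ 1.9701.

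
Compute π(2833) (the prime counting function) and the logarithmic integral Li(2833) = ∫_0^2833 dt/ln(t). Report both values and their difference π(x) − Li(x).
π(2833) = 411;  Li(2833) ≈ 421.83;  π(x) − Li(x) ≈ -10.83.

Direct count of primes ≤ 2833 gives π(2833) = 411. Numerical evaluation of the logarithmic integral gives Li(2833) ≈ 421.83. The difference π(x) − Li(x) ≈ -10.83 is typically negative for small/moderate x (Li(x) overestimates), though Littlewood's theorem shows this sign changes infinitely often.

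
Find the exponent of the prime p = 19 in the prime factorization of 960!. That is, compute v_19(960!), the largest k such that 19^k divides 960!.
v_19(960!) = 52

Legendre's formula: v_p(n!) = Σ_{k ≥ 1} ⌊n / p^k⌋. For p = 19, n = 960, the terms are:
  ⌊960/19^1⌋ = ⌊960/19⌋ = 50
  ⌊960/19^2⌋ = ⌊960/361⌋ = 2
(the next term ⌊960/19^3⌋ = 0, terminating the sum). Summing: v_19(960!) = 50 + 2 = 52.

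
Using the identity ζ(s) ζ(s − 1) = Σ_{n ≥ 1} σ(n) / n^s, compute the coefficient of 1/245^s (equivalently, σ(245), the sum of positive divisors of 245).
σ(245) = 342

In the product (Σ m^0/m^s)(Σ k / k^s) = Σ (Σ_{d | n} d) / n^s, the coefficient of 1/n^s is σ(n) = Σ_{d | n} d. For n = 245, divisors are [1, 5, 7, 35, 49, 245]; summing: σ(245) = 342.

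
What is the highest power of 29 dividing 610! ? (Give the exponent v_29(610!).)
v_29(610!) = 21

Legendre's formula: v_p(n!) = Σ_{k ≥ 1} ⌊n / p^k⌋. For p = 29, n = 610, the terms are:
  ⌊610/29^1⌋ = ⌊610/29⌋ = 21
(the next term ⌊610/29^2⌋ = 0, terminating the sum). Summing: v_29(610!) = 21 = 21.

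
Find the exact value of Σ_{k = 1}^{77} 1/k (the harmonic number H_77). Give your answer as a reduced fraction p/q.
H_77 = 61303359776139104182852056677903/12441066073952429195098876987200

Direct summation: H_77 = 1 + 1/2 + ... + 1/77. The least common denominator is lcm(1, ..., 77) = 410555180440430163438262940577600; over this denominator the numerator is 410555180440430163438262940577600 + 205277590220215081719131470288800 + 136851726813476721146087646859200 + 102638795110107540859565735144400 + 82111036088086032687652588115520 + 68425863406738360573043823429600 + 58650740062918594776894705796800 + 51319397555053770429782867572200 + 45617242271158907048695882286400 + 41055518044043016343826294057760 + 37323198221857287585296630961600 + 34212931703369180286521911714800 + 31581167726186935649097149275200 + 29325370031459297388447352898400 + 27370345362695344229217529371840 + 25659698777526885214891433786100 + 24150304731790009614015467092800 + 22808621135579453524347941143200 + 21608167391601587549382260030400 + 20527759022021508171913147028880 + 19550246687639531592298235265600 + 18661599110928643792648315480800 + 17850225236540441888620127851200 + 17106465851684590143260955857400 + 16422207217617206537530517623104 + 15790583863093467824548574637600 + 15205747423719635682898627428800 + 14662685015729648694223676449200 + 14157075187601040118560791054400 + 13685172681347672114608764685920 + 13243715498078392368976223889600 + 12829849388763442607445716893050 + 12441066073952429195098876987200 + 12075152365895004807007733546400 + 11730148012583718955378941159360 + 11404310567789726762173970571600 + 11096085957849463876709809204800 + 10804083695800793774691130015200 + 10527055908728978549699049758400 + 10263879511010754085956573514440 + 10013540986351955205811291233600 + 9775123343819765796149117632800 + 9547794893963492172982859083200 + 9330799555464321896324157740400 + 9123448454231781409739176457280 + 8925112618270220944310063925600 + 8735216605115535392303466820800 + 8553232925842295071630477928700 + 8378677151845513539556386542400 + 8211103608808603268765258811552 + 8050101577263336538005155697600 + 7895291931546733912274287318800 + 7746324159253399310155904539200 + 7602873711859817841449313714400 + 7464639644371457517059326192320 + 7331342507864824347111838224600 + 7202722463867195849794086676800 + 7078537593800520059280395527200 + 6958562380346273956580727806400 + 6842586340673836057304382342960 + 6730412794105412515381359681600 + 6621857749039196184488111944800 + 6516748895879843864099411755200 + 6414924694381721303722858446525 + 6316233545237387129819429855040 + 6220533036976214597549438493600 + 6127689260304927812511387172800 + 6037576182947502403503866773200 + 5950075078846813962873375950400 + 5865074006291859477689470579680 + 5782467330146903710398069585600 + 5702155283894863381086985285800 + 5624043567677125526551547131200 + 5548042978924731938354904602400 + 5474069072539068845843505874368 + 5402041847900396887345565007600 + 5331885460265326797899518708800 = 2023010872612590438034117870370799, so H_77 = 2023010872612590438034117870370799/410555180440430163438262940577600; reducing by gcd(2023010872612590438034117870370799, 410555180440430163438262940577600) = 33 gives 61303359776139104182852056677903/12441066073952429195098876987200 ≈ 4.92750. (The PNT-adjacent estimate ln(77) + γ ≈ 4.92102 matches within O(1/n).)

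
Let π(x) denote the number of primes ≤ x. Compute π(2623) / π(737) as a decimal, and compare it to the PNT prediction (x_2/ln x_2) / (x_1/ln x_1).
π(2623)/π(737) = 381/130 ≈ 2.9308;  PNT prediction ≈ 2.9851.

π(737) = 130 and π(2623) = 381, so π(2623)/π(737) ≈ 2.9308. The PNT-predicted ratio is (2623/ln(2623)) / (737/ln(737)) ≈ 2.9851. The two agree to within a few percent, as expected.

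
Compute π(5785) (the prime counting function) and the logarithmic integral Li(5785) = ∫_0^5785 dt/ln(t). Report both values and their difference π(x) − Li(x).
π(5785) = 759;  Li(5785) ≈ 775.65;  π(x) − Li(x) ≈ -16.65.

Direct count of primes ≤ 5785 gives π(5785) = 759. Numerical evaluation of the logarithmic integral gives Li(5785) ≈ 775.65. The difference π(x) − Li(x) ≈ -16.65 is typically negative for small/moderate x (Li(x) overestimates), though Littlewood's theorem shows this sign changes infinitely often.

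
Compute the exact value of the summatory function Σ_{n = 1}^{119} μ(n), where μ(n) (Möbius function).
Σ_{n ≤ 119} μ(n) = -3

Compute μ(n) for each 1 ≤ n ≤ 119: μ(1) = 1, μ(2) = -1, μ(3) = -1, μ(4) = 0, μ(5) = -1, μ(6) = 1, μ(7) = -1, μ(8) = 0, μ(9) = 0, μ(10) = 1, μ(11) = -1, μ(12) = 0, μ(13) = -1, μ(14) = 1, μ(15) = 1, μ(16) = 0, μ(17) = -1, μ(18) = 0, μ(19) = -1, μ(20) = 0, μ(21) = 1, μ(22) = 1, μ(23) = -1, μ(24) = 0, μ(25) = 0, μ(26) = 1, μ(27) = 0, μ(28) = 0, μ(29) = -1, μ(30) = -1, μ(31) = -1, μ(32) = 0, μ(33) = 1, μ(34) = 1, μ(35) = 1, μ(36) = 0, μ(37) = -1, μ(38) = 1, μ(39) = 1, μ(40) = 0, μ(41) = -1, μ(42) = -1, μ(43) = -1, μ(44) = 0, μ(45) = 0, μ(46) = 1, μ(47) = -1, μ(48) = 0, μ(49) = 0, μ(50) = 0, μ(51) = 1, μ(52) = 0, μ(53) = -1, μ(54) = 0, μ(55) = 1, μ(56) = 0, μ(57) = 1, μ(58) = 1, μ(59) = -1, μ(60) = 0, μ(61) = -1, μ(62) = 1, μ(63) = 0, μ(64) = 0, μ(65) = 1, μ(66) = -1, μ(67) = -1, μ(68) = 0, μ(69) = 1, μ(70) = -1, μ(71) = -1, μ(72) = 0, μ(73) = -1, μ(74) = 1, μ(75) = 0, μ(76) = 0, μ(77) = 1, μ(78) = -1, μ(79) = -1, μ(80) = 0, μ(81) = 0, μ(82) = 1, μ(83) = -1, μ(84) = 0, μ(85) = 1, μ(86) = 1, μ(87) = 1, μ(88) = 0, μ(89) = -1, μ(90) = 0, μ(91) = 1, μ(92) = 0, μ(93) = 1, μ(94) = 1, μ(95) = 1, μ(96) = 0, μ(97) = -1, μ(98) = 0, μ(99) = 0, μ(100) = 0, μ(101) = -1, μ(102) = -1, μ(103) = -1, μ(104) = 0, μ(105) = -1, μ(106) = 1, μ(107) = -1, μ(108) = 0, μ(109) = -1, μ(110) = -1, μ(111) = 1, μ(112) = 0, μ(113) = -1, μ(114) = -1, μ(115) = 1, μ(116) = 0, μ(117) = 0, μ(118) = 1, μ(119) = 1. Summing all 119 values: -3. (Mertens function M(x) = Σ_{n ≤ x} μ(n); on average M(x) should be small (PNT ⟺ M(x) = o(x)).)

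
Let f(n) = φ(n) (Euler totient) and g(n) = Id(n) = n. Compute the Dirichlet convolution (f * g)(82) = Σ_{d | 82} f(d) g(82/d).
(φ * Id)(82) = 243

Divisors of 82: [1, 2, 41, 82]. For each d | 82:
  d = 1: φ(1) · Id(82/1) = 1 · 82 = 82
  d = 2: φ(2) · Id(82/2) = 1 · 41 = 41
  d = 41: φ(41) · Id(82/41) = 40 · 2 = 80
  d = 82: φ(82) · Id(82/82) = 40 · 1 = 40
Summing: (φ * Id)(82) = 82 + 41 + 80 + 40 = 243.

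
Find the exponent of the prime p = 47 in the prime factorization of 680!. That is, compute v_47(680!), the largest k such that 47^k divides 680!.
v_47(680!) = 14

Legendre's formula: v_p(n!) = Σ_{k ≥ 1} ⌊n / p^k⌋. For p = 47, n = 680, the terms are:
  ⌊680/47^1⌋ = ⌊680/47⌋ = 14
(the next term ⌊680/47^2⌋ = 0, terminating the sum). Summing: v_47(680!) = 14 = 14.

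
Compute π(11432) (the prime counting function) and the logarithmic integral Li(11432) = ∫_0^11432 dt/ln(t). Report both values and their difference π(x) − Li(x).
π(11432) = 1378;  Li(11432) ≈ 1400.47;  π(x) − Li(x) ≈ -22.47.

Direct count of primes ≤ 11432 gives π(11432) = 1378. Numerical evaluation of the logarithmic integral gives Li(11432) ≈ 1400.47. The difference π(x) − Li(x) ≈ -22.47 is typically negative for small/moderate x (Li(x) overestimates), though Littlewood's theorem shows this sign changes infinitely often.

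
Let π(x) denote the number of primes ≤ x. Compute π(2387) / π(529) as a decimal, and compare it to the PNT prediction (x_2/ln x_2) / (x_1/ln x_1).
π(2387)/π(529) = 354/99 ≈ 3.5758;  PNT prediction ≈ 3.6381.

π(529) = 99 and π(2387) = 354, so π(2387)/π(529) ≈ 3.5758. The PNT-predicted ratio is (2387/ln(2387)) / (529/ln(529)) ≈ 3.6381. The two agree to within a few percent, as expected.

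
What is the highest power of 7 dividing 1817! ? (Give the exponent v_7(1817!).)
v_7(1817!) = 301

Legendre's formula: v_p(n!) = Σ_{k ≥ 1} ⌊n / p^k⌋. For p = 7, n = 1817, the terms are:
  ⌊1817/7^1⌋ = ⌊1817/7⌋ = 259
  ⌊1817/7^2⌋ = ⌊1817/49⌋ = 37
  ⌊1817/7^3⌋ = ⌊1817/343⌋ = 5
(the next term ⌊1817/7^4⌋ = 0, terminating the sum). Summing: v_7(1817!) = 259 + 37 + 5 = 301.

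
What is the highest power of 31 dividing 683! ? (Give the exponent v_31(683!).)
v_31(683!) = 22

Legendre's formula: v_p(n!) = Σ_{k ≥ 1} ⌊n / p^k⌋. For p = 31, n = 683, the terms are:
  ⌊683/31^1⌋ = ⌊683/31⌋ = 22
(the next term ⌊683/31^2⌋ = 0, terminating the sum). Summing: v_31(683!) = 22 = 22.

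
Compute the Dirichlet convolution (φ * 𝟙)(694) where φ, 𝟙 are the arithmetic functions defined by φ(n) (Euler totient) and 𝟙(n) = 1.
(φ * 𝟙)(694) = 694

Divisors of 694: [1, 2, 347, 694]. For each d | 694:
  d = 1: φ(1) · 𝟙(694/1) = 1 · 1 = 1
  d = 2: φ(2) · 𝟙(694/2) = 1 · 1 = 1
  d = 347: φ(347) · 𝟙(694/347) = 346 · 1 = 346
  d = 694: φ(694) · 𝟙(694/694) = 346 · 1 = 346
Summing: (φ * 𝟙)(694) = 1 + 1 + 346 + 346 = 694.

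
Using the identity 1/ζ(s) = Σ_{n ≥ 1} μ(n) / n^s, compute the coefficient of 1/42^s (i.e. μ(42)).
μ(42) = -1

Factor n = 42 = 2 · 3 · 7. μ(n) = 0 if any exponent ≥ 2 (not squarefree); otherwise μ(n) = (−1)^{ω(n)} where ω(n) is the number of distinct prime factors. Applying: μ(42) = -1.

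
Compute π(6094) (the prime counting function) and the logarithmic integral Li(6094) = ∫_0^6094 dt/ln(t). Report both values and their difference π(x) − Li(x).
π(6094) = 795;  Li(6094) ≈ 811.21;  π(x) − Li(x) ≈ -16.21.

Direct count of primes ≤ 6094 gives π(6094) = 795. Numerical evaluation of the logarithmic integral gives Li(6094) ≈ 811.21. The difference π(x) − Li(x) ≈ -16.21 is typically negative for small/moderate x (Li(x) overestimates), though Littlewood's theorem shows this sign changes infinitely often.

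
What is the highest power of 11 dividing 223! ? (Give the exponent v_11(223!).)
v_11(223!) = 21

Legendre's formula: v_p(n!) = Σ_{k ≥ 1} ⌊n / p^k⌋. For p = 11, n = 223, the terms are:
  ⌊223/11^1⌋ = ⌊223/11⌋ = 20
  ⌊223/11^2⌋ = ⌊223/121⌋ = 1
(the next term ⌊223/11^3⌋ = 0, terminating the sum). Summing: v_11(223!) = 20 + 1 = 21.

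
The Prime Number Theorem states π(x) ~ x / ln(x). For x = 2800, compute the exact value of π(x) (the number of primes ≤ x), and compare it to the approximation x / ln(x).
π(2800) = 407;  x/ln(x) ≈ 352.76;  relative error ≈ 13.33%.

Directly count primes up to 2800: π(2800) = 407. The PNT approximation gives 2800/ln(2800) ≈ 2800/7.93737 ≈ 352.76. Relative error (π(x) − x/ln(x)) / π(x) ≈ 13.33%; the approximation is known to undercount slightly (Li(x) is a better estimate).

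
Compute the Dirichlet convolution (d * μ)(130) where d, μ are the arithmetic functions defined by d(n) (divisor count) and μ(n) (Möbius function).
(d * μ)(130) = 1

Divisors of 130: [1, 2, 5, 10, 13, 26, 65, 130]. For each d | 130:
  d = 1: d(1) · μ(130/1) = 1 · -1 = -1
  d = 2: d(2) · μ(130/2) = 2 · 1 = 2
  d = 5: d(5) · μ(130/5) = 2 · 1 = 2
  d = 10: d(10) · μ(130/10) = 4 · -1 = -4
  d = 13: d(13) · μ(130/13) = 2 · 1 = 2
  d = 26: d(26) · μ(130/26) = 4 · -1 = -4
  d = 65: d(65) · μ(130/65) = 4 · -1 = -4
  d = 130: d(130) · μ(130/130) = 8 · 1 = 8
Summing: (d * μ)(130) = -1 + 2 + 2 + -4 + 2 + -4 + -4 + 8 = 1.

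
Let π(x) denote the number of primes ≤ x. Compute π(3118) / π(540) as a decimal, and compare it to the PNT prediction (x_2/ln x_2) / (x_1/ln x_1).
π(3118)/π(540) = 443/99 ≈ 4.4747;  PNT prediction ≈ 4.5156.

π(540) = 99 and π(3118) = 443, so π(3118)/π(540) ≈ 4.4747. The PNT-predicted ratio is (3118/ln(3118)) / (540/ln(540)) ≈ 4.5156. The two agree to within a few percent, as expected.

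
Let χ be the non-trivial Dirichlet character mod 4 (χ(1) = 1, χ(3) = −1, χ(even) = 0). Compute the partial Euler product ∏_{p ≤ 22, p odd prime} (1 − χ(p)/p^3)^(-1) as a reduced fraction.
∏ = 2463517706231725/2542314678779904

The odd primes p ≤ 22 are [3, 5, 7, 11, 13, 17, 19]. For each, χ(p) = 1 if p ≡ 1 mod 4, χ(p) = −1 if p ≡ 3 mod 4. Taking (1 − χ(p)/p^3)^(-1) = p^3/(p^3 − χ(p)): (1 − (-1)/3^3)^(-1) · (1 − (1)/5^3)^(-1) · (1 − (-1)/7^3)^(-1) · (1 − (-1)/11^3)^(-1) · (1 − (1)/13^3)^(-1) · (1 − (1)/17^3)^(-1) · (1 − (-1)/19^3)^(-1) = 2463517706231725/2542314678779904.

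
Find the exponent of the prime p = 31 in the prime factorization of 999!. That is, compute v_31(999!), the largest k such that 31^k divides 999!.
v_31(999!) = 33

Legendre's formula: v_p(n!) = Σ_{k ≥ 1} ⌊n / p^k⌋. For p = 31, n = 999, the terms are:
  ⌊999/31^1⌋ = ⌊999/31⌋ = 32
  ⌊999/31^2⌋ = ⌊999/961⌋ = 1
(the next term ⌊999/31^3⌋ = 0, terminating the sum). Summing: v_31(999!) = 32 + 1 = 33.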